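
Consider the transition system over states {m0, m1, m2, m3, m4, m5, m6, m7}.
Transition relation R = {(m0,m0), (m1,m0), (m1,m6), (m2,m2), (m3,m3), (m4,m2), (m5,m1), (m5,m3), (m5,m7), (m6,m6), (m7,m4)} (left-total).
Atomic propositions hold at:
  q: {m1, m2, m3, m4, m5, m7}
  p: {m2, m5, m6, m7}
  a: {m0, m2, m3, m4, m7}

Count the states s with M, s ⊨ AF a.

5

AF a: least fixpoint, start Z0 = {m0, m2, m3, m4, m7}, add states with every successor in Z. Already a fixed point.
Sat(AF a) = {m0, m2, m3, m4, m7}
|Sat(AF a)| = |{m0, m2, m3, m4, m7}| = 5.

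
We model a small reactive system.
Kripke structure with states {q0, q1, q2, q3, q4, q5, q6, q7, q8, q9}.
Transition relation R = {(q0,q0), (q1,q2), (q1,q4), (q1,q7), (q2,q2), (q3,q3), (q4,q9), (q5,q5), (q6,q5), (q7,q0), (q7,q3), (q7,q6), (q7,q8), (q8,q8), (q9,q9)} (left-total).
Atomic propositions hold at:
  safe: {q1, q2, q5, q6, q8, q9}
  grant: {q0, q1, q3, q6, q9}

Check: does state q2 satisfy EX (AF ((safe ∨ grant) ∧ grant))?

No

Sat(safe ∨ grant) = {q0, q1, q2, q3, q5, q6, q8, q9}
Sat((safe ∨ grant) ∧ grant) = {q0, q1, q3, q6, q9}
AF ((safe ∨ grant) ∧ grant): least fixpoint, start Z0 = {q0, q1, q3, q6, q9}, add states with every successor in Z. Z1 = {q0, q1, q3, q4, q6, q9}; fixed.
Sat(AF ((safe ∨ grant) ∧ grant)) = {q0, q1, q3, q4, q6, q9}
Sat(EX (AF ((safe ∨ grant) ∧ grant))) = {s : some successor in {q0, q1, q3, q4, q6, q9}} = {q0, q1, q3, q4, q7, q9}
q2 ∉ Sat(EX (AF ((safe ∨ grant) ∧ grant))) = {q0, q1, q3, q4, q7, q9}, so the formula does not hold at q2.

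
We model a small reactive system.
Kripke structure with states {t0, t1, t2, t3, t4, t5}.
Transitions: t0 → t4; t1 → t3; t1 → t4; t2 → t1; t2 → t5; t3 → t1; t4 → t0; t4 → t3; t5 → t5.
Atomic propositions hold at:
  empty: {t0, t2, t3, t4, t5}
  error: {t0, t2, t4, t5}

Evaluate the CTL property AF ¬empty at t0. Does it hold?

No

Sat(¬empty) = {t1}
AF ¬empty: least fixpoint, start Z0 = {t1}, add states with every successor in Z. Z1 = {t1, t3}; fixed.
Sat(AF ¬empty) = {t1, t3}
t0 ∉ Sat(AF ¬empty) = {t1, t3}, so the formula does not hold at t0.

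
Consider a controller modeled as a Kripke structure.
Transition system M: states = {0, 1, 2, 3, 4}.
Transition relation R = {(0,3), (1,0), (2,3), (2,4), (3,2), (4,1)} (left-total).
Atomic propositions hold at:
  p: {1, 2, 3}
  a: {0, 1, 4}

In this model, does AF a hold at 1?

Yes

AF a: least fixpoint, start Z0 = {0, 1, 4}, add states with every successor in Z. Already a fixed point.
Sat(AF a) = {0, 1, 4}
1 ∈ Sat(AF a) = {0, 1, 4}, so the formula holds at 1.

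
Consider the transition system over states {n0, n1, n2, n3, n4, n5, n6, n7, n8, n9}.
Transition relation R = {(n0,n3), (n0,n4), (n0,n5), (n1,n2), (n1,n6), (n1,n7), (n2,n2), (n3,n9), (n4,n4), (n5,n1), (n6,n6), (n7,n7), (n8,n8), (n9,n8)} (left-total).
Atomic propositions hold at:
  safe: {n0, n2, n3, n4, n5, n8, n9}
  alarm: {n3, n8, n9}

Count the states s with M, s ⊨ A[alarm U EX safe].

7

Sat(EX safe) = {s : some successor in {n0, n2, n3, n4, n5, n8, n9}} = {n0, n1, n2, n3, n4, n8, n9}
A[alarm U EX safe]: least fixpoint, start Z0 = Sat(EX safe) = {n0, n1, n2, n3, n4, n8, n9}, add states in Sat(alarm) with every successor in Z. Already a fixed point.
Sat(A[alarm U EX safe]) = {n0, n1, n2, n3, n4, n8, n9}
|Sat(A[alarm U EX safe])| = |{n0, n1, n2, n3, n4, n8, n9}| = 7.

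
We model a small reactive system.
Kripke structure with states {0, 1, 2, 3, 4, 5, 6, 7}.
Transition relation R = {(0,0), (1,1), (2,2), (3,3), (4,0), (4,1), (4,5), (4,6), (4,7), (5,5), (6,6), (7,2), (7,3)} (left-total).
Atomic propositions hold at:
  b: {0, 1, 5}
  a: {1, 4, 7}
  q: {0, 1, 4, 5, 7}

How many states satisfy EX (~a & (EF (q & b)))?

Sat(~a) = {0, 2, 3, 5, 6}
Sat(q & b) = {0, 1, 5}
EF (q & b): least fixpoint, start Z0 = {0, 1, 5}, add states with some successor in Z. Z1 = {0, 1, 4, 5}; fixed.
Sat(EF (q & b)) = {0, 1, 4, 5}
Sat(~a & (EF (q & b))) = {0, 5}
Sat(EX (~a & (EF (q & b)))) = {s : some successor in {0, 5}} = {0, 4, 5}
|Sat(EX (~a & (EF (q & b))))| = |{0, 4, 5}| = 3.

3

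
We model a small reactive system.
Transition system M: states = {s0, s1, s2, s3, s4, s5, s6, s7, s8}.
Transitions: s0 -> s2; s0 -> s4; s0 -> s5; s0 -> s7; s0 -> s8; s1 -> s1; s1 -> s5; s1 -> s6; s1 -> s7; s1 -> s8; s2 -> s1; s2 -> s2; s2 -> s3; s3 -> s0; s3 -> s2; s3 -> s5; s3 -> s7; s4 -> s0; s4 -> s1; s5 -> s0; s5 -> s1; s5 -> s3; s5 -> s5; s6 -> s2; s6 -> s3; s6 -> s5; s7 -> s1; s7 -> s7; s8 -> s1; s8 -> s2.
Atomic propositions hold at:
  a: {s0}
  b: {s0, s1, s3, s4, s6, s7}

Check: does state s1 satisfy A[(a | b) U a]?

Sat(a | b) = {s0, s1, s3, s4, s6, s7}
A[(a | b) U a]: least fixpoint, start Z0 = Sat(a) = {s0}, add states in Sat(a | b) with every successor in Z. Already a fixed point.
Sat(A[(a | b) U a]) = {s0}
s1 ∉ Sat(A[(a | b) U a]) = {s0}, so the formula does not hold at s1.

No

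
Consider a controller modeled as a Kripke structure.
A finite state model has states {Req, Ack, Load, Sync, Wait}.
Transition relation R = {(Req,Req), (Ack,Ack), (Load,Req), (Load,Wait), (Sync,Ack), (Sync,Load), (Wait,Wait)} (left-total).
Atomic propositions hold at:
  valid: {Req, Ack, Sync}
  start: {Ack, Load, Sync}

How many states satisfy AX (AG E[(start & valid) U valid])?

2

Sat(start & valid) = {Ack, Sync}
E[(start & valid) U valid]: least fixpoint, start Z0 = Sat(valid) = {Req, Ack, Sync}, add states in Sat(start & valid) with some successor in Z. Already a fixed point.
Sat(E[(start & valid) U valid]) = {Req, Ack, Sync}
AG E[(start & valid) U valid]: greatest fixpoint, start Z0 = {Req, Ack, Sync}, keep only states in Sat with every successor in Z. Z1 = {Req, Ack}; fixed.
Sat(AG E[(start & valid) U valid]) = {Req, Ack}
Sat(AX (AG E[(start & valid) U valid])) = {s : every successor in {Req, Ack}} = {Req, Ack}
|Sat(AX (AG E[(start & valid) U valid]))| = |{Req, Ack}| = 2.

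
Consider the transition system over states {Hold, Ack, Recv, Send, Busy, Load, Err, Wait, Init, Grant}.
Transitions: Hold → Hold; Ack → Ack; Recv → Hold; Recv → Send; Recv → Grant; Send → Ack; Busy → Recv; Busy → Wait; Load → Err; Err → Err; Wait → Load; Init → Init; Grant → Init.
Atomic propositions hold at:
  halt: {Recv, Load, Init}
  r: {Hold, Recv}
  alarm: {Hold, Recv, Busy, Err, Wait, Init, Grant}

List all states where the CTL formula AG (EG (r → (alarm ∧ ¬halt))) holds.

Sat(¬halt) = {Hold, Ack, Send, Busy, Err, Wait, Grant}
Sat(alarm ∧ ¬halt) = {Hold, Busy, Err, Wait, Grant}
Sat(r → (alarm ∧ ¬halt)) = {Hold, Ack, Send, Busy, Load, Err, Wait, Init, Grant}
EG (r → (alarm ∧ ¬halt)): greatest fixpoint, start Z0 = {Hold, Ack, Send, Busy, Load, Err, Wait, Init, Grant}, keep only states in Sat with some successor in Z. Already a fixed point.
Sat(EG (r → (alarm ∧ ¬halt))) = {Hold, Ack, Send, Busy, Load, Err, Wait, Init, Grant}
AG (EG (r → (alarm ∧ ¬halt))): greatest fixpoint, start Z0 = {Hold, Ack, Send, Busy, Load, Err, Wait, Init, Grant}, keep only states in Sat with every successor in Z. Z1 = {Hold, Ack, Send, Load, Err, Wait, Init, Grant}; fixed.
Sat(AG (EG (r → (alarm ∧ ¬halt)))) = {Hold, Ack, Send, Load, Err, Wait, Init, Grant}

{Hold, Ack, Send, Load, Err, Wait, Init, Grant}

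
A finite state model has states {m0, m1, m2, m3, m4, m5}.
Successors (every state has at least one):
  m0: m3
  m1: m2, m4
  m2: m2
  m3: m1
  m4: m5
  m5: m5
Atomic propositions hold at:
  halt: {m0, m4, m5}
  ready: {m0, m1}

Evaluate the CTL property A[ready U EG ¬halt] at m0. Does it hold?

Sat(¬halt) = {m1, m2, m3}
EG ¬halt: greatest fixpoint, start Z0 = {m1, m2, m3}, keep only states in Sat with some successor in Z. Already a fixed point.
Sat(EG ¬halt) = {m1, m2, m3}
A[ready U EG ¬halt]: least fixpoint, start Z0 = Sat(EG ¬halt) = {m1, m2, m3}, add states in Sat(ready) with every successor in Z. Z1 = {m0, m1, m2, m3}; fixed.
Sat(A[ready U EG ¬halt]) = {m0, m1, m2, m3}
m0 ∈ Sat(A[ready U EG ¬halt]) = {m0, m1, m2, m3}, so the formula holds at m0.

Yes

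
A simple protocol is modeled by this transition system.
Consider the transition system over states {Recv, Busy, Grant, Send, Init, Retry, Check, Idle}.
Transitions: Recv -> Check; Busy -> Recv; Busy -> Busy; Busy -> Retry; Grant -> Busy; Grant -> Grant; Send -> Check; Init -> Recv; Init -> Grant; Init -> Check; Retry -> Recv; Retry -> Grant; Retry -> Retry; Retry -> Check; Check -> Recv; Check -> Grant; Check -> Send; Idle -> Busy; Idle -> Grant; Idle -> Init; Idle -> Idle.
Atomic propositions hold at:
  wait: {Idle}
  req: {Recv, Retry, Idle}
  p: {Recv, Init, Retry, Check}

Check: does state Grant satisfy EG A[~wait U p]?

Sat(~wait) = {Recv, Busy, Grant, Send, Init, Retry, Check}
A[~wait U p]: least fixpoint, start Z0 = Sat(p) = {Recv, Init, Retry, Check}, add states in Sat(~wait) with every successor in Z. Z1 = {Recv, Send, Init, Retry, Check}; fixed.
Sat(A[~wait U p]) = {Recv, Send, Init, Retry, Check}
EG A[~wait U p]: greatest fixpoint, start Z0 = {Recv, Send, Init, Retry, Check}, keep only states in Sat with some successor in Z. Already a fixed point.
Sat(EG A[~wait U p]) = {Recv, Send, Init, Retry, Check}
Grant ∉ Sat(EG A[~wait U p]) = {Recv, Send, Init, Retry, Check}, so the formula does not hold at Grant.

No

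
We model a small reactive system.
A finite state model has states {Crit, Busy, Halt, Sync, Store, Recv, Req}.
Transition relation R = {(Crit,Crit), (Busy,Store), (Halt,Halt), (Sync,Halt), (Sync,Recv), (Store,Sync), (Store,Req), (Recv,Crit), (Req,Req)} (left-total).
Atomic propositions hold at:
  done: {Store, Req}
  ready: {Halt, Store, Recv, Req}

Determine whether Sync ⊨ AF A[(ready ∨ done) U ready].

Sat(ready ∨ done) = {Halt, Store, Recv, Req}
A[(ready ∨ done) U ready]: least fixpoint, start Z0 = Sat(ready) = {Halt, Store, Recv, Req}, add states in Sat(ready ∨ done) with every successor in Z. Already a fixed point.
Sat(A[(ready ∨ done) U ready]) = {Halt, Store, Recv, Req}
AF A[(ready ∨ done) U ready]: least fixpoint, start Z0 = {Halt, Store, Recv, Req}, add states with every successor in Z. Z1 = {Busy, Halt, Sync, Store, Recv, Req}; fixed.
Sat(AF A[(ready ∨ done) U ready]) = {Busy, Halt, Sync, Store, Recv, Req}
Sync ∈ Sat(AF A[(ready ∨ done) U ready]) = {Busy, Halt, Sync, Store, Recv, Req}, so the formula holds at Sync.

Yes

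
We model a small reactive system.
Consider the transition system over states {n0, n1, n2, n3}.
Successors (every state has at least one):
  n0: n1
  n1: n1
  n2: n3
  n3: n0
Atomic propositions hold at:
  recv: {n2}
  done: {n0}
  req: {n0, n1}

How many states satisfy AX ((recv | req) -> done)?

2

Sat(recv | req) = {n0, n1, n2}
Sat((recv | req) -> done) = {n0, n3}
Sat(AX ((recv | req) -> done)) = {s : every successor in {n0, n3}} = {n2, n3}
|Sat(AX ((recv | req) -> done))| = |{n2, n3}| = 2.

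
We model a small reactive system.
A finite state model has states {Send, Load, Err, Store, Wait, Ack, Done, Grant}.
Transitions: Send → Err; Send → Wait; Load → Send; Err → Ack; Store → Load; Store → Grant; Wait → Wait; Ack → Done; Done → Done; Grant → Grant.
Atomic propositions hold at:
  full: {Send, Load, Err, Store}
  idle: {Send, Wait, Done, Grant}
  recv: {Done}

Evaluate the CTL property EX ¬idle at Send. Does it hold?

Yes

Sat(¬idle) = {Load, Err, Store, Ack}
Sat(EX ¬idle) = {s : some successor in {Load, Err, Store, Ack}} = {Send, Err, Store}
Send ∈ Sat(EX ¬idle) = {Send, Err, Store}, so the formula holds at Send.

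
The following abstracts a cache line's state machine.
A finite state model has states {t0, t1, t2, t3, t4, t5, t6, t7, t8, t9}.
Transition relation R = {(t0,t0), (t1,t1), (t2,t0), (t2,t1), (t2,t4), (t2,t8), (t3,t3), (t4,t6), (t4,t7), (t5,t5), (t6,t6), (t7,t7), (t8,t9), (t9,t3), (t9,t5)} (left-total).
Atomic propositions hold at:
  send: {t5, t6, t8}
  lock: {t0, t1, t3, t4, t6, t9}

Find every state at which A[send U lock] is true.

A[send U lock]: least fixpoint, start Z0 = Sat(lock) = {t0, t1, t3, t4, t6, t9}, add states in Sat(send) with every successor in Z. Z1 = {t0, t1, t3, t4, t6, t8, t9}; fixed.
Sat(A[send U lock]) = {t0, t1, t3, t4, t6, t8, t9}

{t0, t1, t3, t4, t6, t8, t9}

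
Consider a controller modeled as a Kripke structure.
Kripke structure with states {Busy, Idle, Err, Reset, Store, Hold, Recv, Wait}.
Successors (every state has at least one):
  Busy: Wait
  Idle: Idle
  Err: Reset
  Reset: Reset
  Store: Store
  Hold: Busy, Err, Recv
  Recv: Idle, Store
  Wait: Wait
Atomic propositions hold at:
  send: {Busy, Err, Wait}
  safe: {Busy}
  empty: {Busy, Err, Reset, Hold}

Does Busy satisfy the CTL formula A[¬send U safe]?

Sat(¬send) = {Idle, Reset, Store, Hold, Recv}
A[¬send U safe]: least fixpoint, start Z0 = Sat(safe) = {Busy}, add states in Sat(¬send) with every successor in Z. Already a fixed point.
Sat(A[¬send U safe]) = {Busy}
Busy ∈ Sat(A[¬send U safe]) = {Busy}, so the formula holds at Busy.

Yes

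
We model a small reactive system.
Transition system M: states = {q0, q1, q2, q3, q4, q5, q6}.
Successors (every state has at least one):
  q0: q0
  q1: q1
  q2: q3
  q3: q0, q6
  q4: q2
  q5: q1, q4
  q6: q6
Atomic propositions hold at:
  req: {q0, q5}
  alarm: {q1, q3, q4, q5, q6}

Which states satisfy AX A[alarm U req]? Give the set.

A[alarm U req]: least fixpoint, start Z0 = Sat(req) = {q0, q5}, add states in Sat(alarm) with every successor in Z. Already a fixed point.
Sat(A[alarm U req]) = {q0, q5}
Sat(AX A[alarm U req]) = {s : every successor in {q0, q5}} = {q0}

{q0}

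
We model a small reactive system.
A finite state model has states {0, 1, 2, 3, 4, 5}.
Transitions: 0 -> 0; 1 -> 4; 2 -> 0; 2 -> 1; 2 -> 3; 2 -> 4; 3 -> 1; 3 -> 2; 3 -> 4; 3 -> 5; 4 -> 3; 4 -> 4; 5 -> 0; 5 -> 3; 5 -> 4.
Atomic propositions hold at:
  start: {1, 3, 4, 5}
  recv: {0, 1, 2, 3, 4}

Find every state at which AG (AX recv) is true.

Sat(AX recv) = {s : every successor in {0, 1, 2, 3, 4}} = {0, 1, 2, 4, 5}
AG (AX recv): greatest fixpoint, start Z0 = {0, 1, 2, 4, 5}, keep only states in Sat with every successor in Z. Z1 = {0, 1}; Z2 = {0}; fixed.
Sat(AG (AX recv)) = {0}

{0}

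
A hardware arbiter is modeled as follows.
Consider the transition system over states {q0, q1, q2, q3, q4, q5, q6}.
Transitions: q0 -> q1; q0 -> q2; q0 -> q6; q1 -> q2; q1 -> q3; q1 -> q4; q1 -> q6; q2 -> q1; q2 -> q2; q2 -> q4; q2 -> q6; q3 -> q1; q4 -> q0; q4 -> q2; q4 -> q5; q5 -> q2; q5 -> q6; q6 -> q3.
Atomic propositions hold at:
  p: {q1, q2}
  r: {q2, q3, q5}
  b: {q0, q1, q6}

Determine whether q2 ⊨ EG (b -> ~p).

Sat(~p) = {q0, q3, q4, q5, q6}
Sat(b -> ~p) = {q0, q2, q3, q4, q5, q6}
EG (b -> ~p): greatest fixpoint, start Z0 = {q0, q2, q3, q4, q5, q6}, keep only states in Sat with some successor in Z. Z1 = {q0, q2, q4, q5, q6}; Z2 = {q0, q2, q4, q5}; fixed.
Sat(EG (b -> ~p)) = {q0, q2, q4, q5}
q2 ∈ Sat(EG (b -> ~p)) = {q0, q2, q4, q5}, so the formula holds at q2.

Yes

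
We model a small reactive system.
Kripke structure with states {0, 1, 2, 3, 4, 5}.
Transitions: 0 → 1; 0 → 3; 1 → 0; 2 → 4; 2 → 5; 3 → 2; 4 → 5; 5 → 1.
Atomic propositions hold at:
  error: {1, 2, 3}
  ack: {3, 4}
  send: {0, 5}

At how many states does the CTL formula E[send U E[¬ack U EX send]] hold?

Sat(¬ack) = {0, 1, 2, 5}
Sat(EX send) = {s : some successor in {0, 5}} = {1, 2, 4}
E[¬ack U EX send]: least fixpoint, start Z0 = Sat(EX send) = {1, 2, 4}, add states in Sat(¬ack) with some successor in Z. Z1 = {0, 1, 2, 4, 5}; fixed.
Sat(E[¬ack U EX send]) = {0, 1, 2, 4, 5}
E[send U E[¬ack U EX send]]: least fixpoint, start Z0 = Sat(E[¬ack U EX send]) = {0, 1, 2, 4, 5}, add states in Sat(send) with some successor in Z. Already a fixed point.
Sat(E[send U E[¬ack U EX send]]) = {0, 1, 2, 4, 5}
|Sat(E[send U E[¬ack U EX send]])| = |{0, 1, 2, 4, 5}| = 5.

5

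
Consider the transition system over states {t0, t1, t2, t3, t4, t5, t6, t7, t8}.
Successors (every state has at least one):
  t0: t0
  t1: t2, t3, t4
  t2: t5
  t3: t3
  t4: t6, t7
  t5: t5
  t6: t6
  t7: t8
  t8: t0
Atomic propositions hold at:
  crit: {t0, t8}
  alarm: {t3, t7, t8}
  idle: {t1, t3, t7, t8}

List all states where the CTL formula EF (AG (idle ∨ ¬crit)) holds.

{t1, t2, t3, t4, t5, t6}

Sat(¬crit) = {t1, t2, t3, t4, t5, t6, t7}
Sat(idle ∨ ¬crit) = {t1, t2, t3, t4, t5, t6, t7, t8}
AG (idle ∨ ¬crit): greatest fixpoint, start Z0 = {t1, t2, t3, t4, t5, t6, t7, t8}, keep only states in Sat with every successor in Z. Z1 = {t1, t2, t3, t4, t5, t6, t7}; Z2 = {t1, t2, t3, t4, t5, t6}; Z3 = {t1, t2, t3, t5, t6}; Z4 = {t2, t3, t5, t6}; fixed.
Sat(AG (idle ∨ ¬crit)) = {t2, t3, t5, t6}
EF (AG (idle ∨ ¬crit)): least fixpoint, start Z0 = {t2, t3, t5, t6}, add states with some successor in Z. Z1 = {t1, t2, t3, t4, t5, t6}; fixed.
Sat(EF (AG (idle ∨ ¬crit))) = {t1, t2, t3, t4, t5, t6}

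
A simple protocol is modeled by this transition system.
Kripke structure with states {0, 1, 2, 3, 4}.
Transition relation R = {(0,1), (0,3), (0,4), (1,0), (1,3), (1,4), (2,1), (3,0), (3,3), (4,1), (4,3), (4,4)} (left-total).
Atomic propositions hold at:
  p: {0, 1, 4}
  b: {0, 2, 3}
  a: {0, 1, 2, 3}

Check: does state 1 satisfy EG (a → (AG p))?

AG p: greatest fixpoint, start Z0 = {0, 1, 4}, keep only states in Sat with every successor in Z. Z1 = ∅; fixed.
Sat(AG p) = ∅
Sat(a → (AG p)) = {4}
EG (a → (AG p)): greatest fixpoint, start Z0 = {4}, keep only states in Sat with some successor in Z. Already a fixed point.
Sat(EG (a → (AG p))) = {4}
1 ∉ Sat(EG (a → (AG p))) = {4}, so the formula does not hold at 1.

No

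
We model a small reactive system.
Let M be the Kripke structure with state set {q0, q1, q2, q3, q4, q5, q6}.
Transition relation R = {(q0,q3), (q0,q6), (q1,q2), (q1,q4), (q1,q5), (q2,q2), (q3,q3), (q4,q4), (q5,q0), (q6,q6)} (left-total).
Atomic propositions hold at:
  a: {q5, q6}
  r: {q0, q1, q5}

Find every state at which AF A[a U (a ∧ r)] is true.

Sat(a ∧ r) = {q5}
A[a U (a ∧ r)]: least fixpoint, start Z0 = Sat((a ∧ r)) = {q5}, add states in Sat(a) with every successor in Z. Already a fixed point.
Sat(A[a U (a ∧ r)]) = {q5}
AF A[a U (a ∧ r)]: least fixpoint, start Z0 = {q5}, add states with every successor in Z. Already a fixed point.
Sat(AF A[a U (a ∧ r)]) = {q5}

{q5}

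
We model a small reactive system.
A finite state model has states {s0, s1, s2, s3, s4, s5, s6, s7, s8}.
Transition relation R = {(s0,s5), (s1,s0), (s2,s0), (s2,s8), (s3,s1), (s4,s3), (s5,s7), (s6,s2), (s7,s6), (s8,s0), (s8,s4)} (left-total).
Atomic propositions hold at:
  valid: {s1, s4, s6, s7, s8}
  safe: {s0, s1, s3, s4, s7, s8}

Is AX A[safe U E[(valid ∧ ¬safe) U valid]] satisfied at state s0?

No

Sat(¬safe) = {s2, s5, s6}
Sat(valid ∧ ¬safe) = {s6}
E[(valid ∧ ¬safe) U valid]: least fixpoint, start Z0 = Sat(valid) = {s1, s4, s6, s7, s8}, add states in Sat(valid ∧ ¬safe) with some successor in Z. Already a fixed point.
Sat(E[(valid ∧ ¬safe) U valid]) = {s1, s4, s6, s7, s8}
A[safe U E[(valid ∧ ¬safe) U valid]]: least fixpoint, start Z0 = Sat(E[(valid ∧ ¬safe) U valid]) = {s1, s4, s6, s7, s8}, add states in Sat(safe) with every successor in Z. Z1 = {s1, s3, s4, s6, s7, s8}; fixed.
Sat(A[safe U E[(valid ∧ ¬safe) U valid]]) = {s1, s3, s4, s6, s7, s8}
Sat(AX A[safe U E[(valid ∧ ¬safe) U valid]]) = {s : every successor in {s1, s3, s4, s6, s7, s8}} = {s3, s4, s5, s7}
s0 ∉ Sat(AX A[safe U E[(valid ∧ ¬safe) U valid]]) = {s3, s4, s5, s7}, so the formula does not hold at s0.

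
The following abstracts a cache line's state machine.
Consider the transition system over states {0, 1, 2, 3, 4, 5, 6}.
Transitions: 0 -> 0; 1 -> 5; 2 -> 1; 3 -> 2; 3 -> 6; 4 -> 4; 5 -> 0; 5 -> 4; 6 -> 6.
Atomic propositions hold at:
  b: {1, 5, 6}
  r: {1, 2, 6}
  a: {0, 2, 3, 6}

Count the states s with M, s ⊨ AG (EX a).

Sat(EX a) = {s : some successor in {0, 2, 3, 6}} = {0, 3, 5, 6}
AG (EX a): greatest fixpoint, start Z0 = {0, 3, 5, 6}, keep only states in Sat with every successor in Z. Z1 = {0, 6}; fixed.
Sat(AG (EX a)) = {0, 6}
|Sat(AG (EX a))| = |{0, 6}| = 2.

2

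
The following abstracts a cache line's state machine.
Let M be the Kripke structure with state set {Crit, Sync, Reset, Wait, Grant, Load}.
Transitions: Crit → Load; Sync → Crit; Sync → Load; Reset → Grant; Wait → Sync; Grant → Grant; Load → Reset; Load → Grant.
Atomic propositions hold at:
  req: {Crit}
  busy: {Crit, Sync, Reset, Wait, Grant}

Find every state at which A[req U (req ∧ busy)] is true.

Sat(req ∧ busy) = {Crit}
A[req U (req ∧ busy)]: least fixpoint, start Z0 = Sat((req ∧ busy)) = {Crit}, add states in Sat(req) with every successor in Z. Already a fixed point.
Sat(A[req U (req ∧ busy)]) = {Crit}

{Crit}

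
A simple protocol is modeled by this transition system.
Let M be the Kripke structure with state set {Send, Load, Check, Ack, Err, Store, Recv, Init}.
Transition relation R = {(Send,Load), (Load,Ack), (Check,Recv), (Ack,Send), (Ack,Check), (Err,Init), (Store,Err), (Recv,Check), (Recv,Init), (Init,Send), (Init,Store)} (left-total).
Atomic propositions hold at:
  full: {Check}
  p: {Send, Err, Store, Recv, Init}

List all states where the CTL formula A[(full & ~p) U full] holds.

Sat(~p) = {Load, Check, Ack}
Sat(full & ~p) = {Check}
A[(full & ~p) U full]: least fixpoint, start Z0 = Sat(full) = {Check}, add states in Sat(full & ~p) with every successor in Z. Already a fixed point.
Sat(A[(full & ~p) U full]) = {Check}

{Check}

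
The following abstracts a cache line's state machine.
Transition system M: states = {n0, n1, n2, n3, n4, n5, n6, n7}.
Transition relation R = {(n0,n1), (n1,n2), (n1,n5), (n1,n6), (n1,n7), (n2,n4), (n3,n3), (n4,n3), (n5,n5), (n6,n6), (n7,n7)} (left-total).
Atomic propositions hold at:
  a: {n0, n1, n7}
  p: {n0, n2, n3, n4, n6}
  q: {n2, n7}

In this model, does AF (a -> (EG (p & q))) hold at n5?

Sat(p & q) = {n2}
EG (p & q): greatest fixpoint, start Z0 = {n2}, keep only states in Sat with some successor in Z. Z1 = ∅; fixed.
Sat(EG (p & q)) = ∅
Sat(a -> (EG (p & q))) = {n2, n3, n4, n5, n6}
AF (a -> (EG (p & q))): least fixpoint, start Z0 = {n2, n3, n4, n5, n6}, add states with every successor in Z. Already a fixed point.
Sat(AF (a -> (EG (p & q)))) = {n2, n3, n4, n5, n6}
n5 ∈ Sat(AF (a -> (EG (p & q)))) = {n2, n3, n4, n5, n6}, so the formula holds at n5.

Yes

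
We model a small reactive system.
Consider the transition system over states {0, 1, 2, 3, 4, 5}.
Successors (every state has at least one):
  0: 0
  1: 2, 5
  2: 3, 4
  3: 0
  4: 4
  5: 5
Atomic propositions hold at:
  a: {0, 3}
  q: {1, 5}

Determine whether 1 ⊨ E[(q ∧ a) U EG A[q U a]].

No

Sat(q ∧ a) = ∅
A[q U a]: least fixpoint, start Z0 = Sat(a) = {0, 3}, add states in Sat(q) with every successor in Z. Already a fixed point.
Sat(A[q U a]) = {0, 3}
EG A[q U a]: greatest fixpoint, start Z0 = {0, 3}, keep only states in Sat with some successor in Z. Already a fixed point.
Sat(EG A[q U a]) = {0, 3}
E[(q ∧ a) U EG A[q U a]]: least fixpoint, start Z0 = Sat(EG A[q U a]) = {0, 3}, add states in Sat(q ∧ a) with some successor in Z. Already a fixed point.
Sat(E[(q ∧ a) U EG A[q U a]]) = {0, 3}
1 ∉ Sat(E[(q ∧ a) U EG A[q U a]]) = {0, 3}, so the formula does not hold at 1.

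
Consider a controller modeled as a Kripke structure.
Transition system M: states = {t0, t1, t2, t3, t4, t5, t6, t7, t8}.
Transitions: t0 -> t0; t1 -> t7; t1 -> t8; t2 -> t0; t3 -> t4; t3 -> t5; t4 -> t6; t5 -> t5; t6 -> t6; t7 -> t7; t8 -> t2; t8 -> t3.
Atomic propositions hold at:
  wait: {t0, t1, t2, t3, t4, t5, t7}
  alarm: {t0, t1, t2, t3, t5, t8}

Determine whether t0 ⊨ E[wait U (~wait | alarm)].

Yes

Sat(~wait) = {t6, t8}
Sat(~wait | alarm) = {t0, t1, t2, t3, t5, t6, t8}
E[wait U (~wait | alarm)]: least fixpoint, start Z0 = Sat((~wait | alarm)) = {t0, t1, t2, t3, t5, t6, t8}, add states in Sat(wait) with some successor in Z. Z1 = {t0, t1, t2, t3, t4, t5, t6, t8}; fixed.
Sat(E[wait U (~wait | alarm)]) = {t0, t1, t2, t3, t4, t5, t6, t8}
t0 ∈ Sat(E[wait U (~wait | alarm)]) = {t0, t1, t2, t3, t4, t5, t6, t8}, so the formula holds at t0.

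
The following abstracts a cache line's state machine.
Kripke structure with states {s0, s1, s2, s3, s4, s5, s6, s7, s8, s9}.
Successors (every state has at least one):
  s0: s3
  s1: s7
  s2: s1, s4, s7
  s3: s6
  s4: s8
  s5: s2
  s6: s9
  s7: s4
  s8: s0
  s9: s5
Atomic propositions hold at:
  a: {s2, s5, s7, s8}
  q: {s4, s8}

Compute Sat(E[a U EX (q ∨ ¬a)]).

Sat(¬a) = {s0, s1, s3, s4, s6, s9}
Sat(q ∨ ¬a) = {s0, s1, s3, s4, s6, s8, s9}
Sat(EX (q ∨ ¬a)) = {s : some successor in {s0, s1, s3, s4, s6, s8, s9}} = {s0, s2, s3, s4, s6, s7, s8}
E[a U EX (q ∨ ¬a)]: least fixpoint, start Z0 = Sat(EX (q ∨ ¬a)) = {s0, s2, s3, s4, s6, s7, s8}, add states in Sat(a) with some successor in Z. Z1 = {s0, s2, s3, s4, s5, s6, s7, s8}; fixed.
Sat(E[a U EX (q ∨ ¬a)]) = {s0, s2, s3, s4, s5, s6, s7, s8}

{s0, s2, s3, s4, s5, s6, s7, s8}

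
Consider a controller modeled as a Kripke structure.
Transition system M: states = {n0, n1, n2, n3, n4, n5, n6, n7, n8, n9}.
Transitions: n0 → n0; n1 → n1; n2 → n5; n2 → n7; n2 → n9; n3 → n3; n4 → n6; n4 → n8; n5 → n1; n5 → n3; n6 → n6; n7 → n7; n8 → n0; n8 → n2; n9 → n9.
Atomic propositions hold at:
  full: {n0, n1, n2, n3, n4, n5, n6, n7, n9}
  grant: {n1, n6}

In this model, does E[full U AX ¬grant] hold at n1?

No

Sat(¬grant) = {n0, n2, n3, n4, n5, n7, n8, n9}
Sat(AX ¬grant) = {s : every successor in {n0, n2, n3, n4, n5, n7, n8, n9}} = {n0, n2, n3, n7, n8, n9}
E[full U AX ¬grant]: least fixpoint, start Z0 = Sat(AX ¬grant) = {n0, n2, n3, n7, n8, n9}, add states in Sat(full) with some successor in Z. Z1 = {n0, n2, n3, n4, n5, n7, n8, n9}; fixed.
Sat(E[full U AX ¬grant]) = {n0, n2, n3, n4, n5, n7, n8, n9}
n1 ∉ Sat(E[full U AX ¬grant]) = {n0, n2, n3, n4, n5, n7, n8, n9}, so the formula does not hold at n1.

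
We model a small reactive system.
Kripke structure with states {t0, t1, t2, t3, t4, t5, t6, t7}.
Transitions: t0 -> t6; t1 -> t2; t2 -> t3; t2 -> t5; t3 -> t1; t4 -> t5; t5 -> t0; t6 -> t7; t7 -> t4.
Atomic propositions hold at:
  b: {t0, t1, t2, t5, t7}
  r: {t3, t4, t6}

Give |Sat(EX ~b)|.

Sat(~b) = {t3, t4, t6}
Sat(EX ~b) = {s : some successor in {t3, t4, t6}} = {t0, t2, t7}
|Sat(EX ~b)| = |{t0, t2, t7}| = 3.

3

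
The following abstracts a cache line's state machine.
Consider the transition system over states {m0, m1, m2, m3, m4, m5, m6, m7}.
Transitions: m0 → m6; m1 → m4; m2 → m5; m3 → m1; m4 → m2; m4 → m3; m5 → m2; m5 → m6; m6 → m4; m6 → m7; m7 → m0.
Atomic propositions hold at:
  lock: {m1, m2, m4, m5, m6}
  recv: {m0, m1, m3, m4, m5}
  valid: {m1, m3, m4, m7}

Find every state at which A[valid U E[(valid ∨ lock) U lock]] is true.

{m1, m2, m3, m4, m5, m6}

Sat(valid ∨ lock) = {m1, m2, m3, m4, m5, m6, m7}
E[(valid ∨ lock) U lock]: least fixpoint, start Z0 = Sat(lock) = {m1, m2, m4, m5, m6}, add states in Sat(valid ∨ lock) with some successor in Z. Z1 = {m1, m2, m3, m4, m5, m6}; fixed.
Sat(E[(valid ∨ lock) U lock]) = {m1, m2, m3, m4, m5, m6}
A[valid U E[(valid ∨ lock) U lock]]: least fixpoint, start Z0 = Sat(E[(valid ∨ lock) U lock]) = {m1, m2, m3, m4, m5, m6}, add states in Sat(valid) with every successor in Z. Already a fixed point.
Sat(A[valid U E[(valid ∨ lock) U lock]]) = {m1, m2, m3, m4, m5, m6}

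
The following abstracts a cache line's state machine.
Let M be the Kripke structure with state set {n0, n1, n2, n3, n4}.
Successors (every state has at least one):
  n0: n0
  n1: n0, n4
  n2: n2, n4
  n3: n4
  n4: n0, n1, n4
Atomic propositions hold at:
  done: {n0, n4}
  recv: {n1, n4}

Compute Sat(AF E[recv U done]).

{n0, n1, n3, n4}

E[recv U done]: least fixpoint, start Z0 = Sat(done) = {n0, n4}, add states in Sat(recv) with some successor in Z. Z1 = {n0, n1, n4}; fixed.
Sat(E[recv U done]) = {n0, n1, n4}
AF E[recv U done]: least fixpoint, start Z0 = {n0, n1, n4}, add states with every successor in Z. Z1 = {n0, n1, n3, n4}; fixed.
Sat(AF E[recv U done]) = {n0, n1, n3, n4}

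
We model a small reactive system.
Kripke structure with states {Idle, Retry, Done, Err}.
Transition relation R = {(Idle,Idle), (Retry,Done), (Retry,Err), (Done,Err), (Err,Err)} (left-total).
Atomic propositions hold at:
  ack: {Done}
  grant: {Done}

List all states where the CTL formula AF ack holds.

AF ack: least fixpoint, start Z0 = {Done}, add states with every successor in Z. Already a fixed point.
Sat(AF ack) = {Done}

{Done}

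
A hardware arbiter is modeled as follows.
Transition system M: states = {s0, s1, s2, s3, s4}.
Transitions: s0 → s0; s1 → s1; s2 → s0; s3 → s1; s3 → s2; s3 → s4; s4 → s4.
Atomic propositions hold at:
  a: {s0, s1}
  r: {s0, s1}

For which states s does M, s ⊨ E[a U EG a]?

{s0, s1}

EG a: greatest fixpoint, start Z0 = {s0, s1}, keep only states in Sat with some successor in Z. Already a fixed point.
Sat(EG a) = {s0, s1}
E[a U EG a]: least fixpoint, start Z0 = Sat(EG a) = {s0, s1}, add states in Sat(a) with some successor in Z. Already a fixed point.
Sat(E[a U EG a]) = {s0, s1}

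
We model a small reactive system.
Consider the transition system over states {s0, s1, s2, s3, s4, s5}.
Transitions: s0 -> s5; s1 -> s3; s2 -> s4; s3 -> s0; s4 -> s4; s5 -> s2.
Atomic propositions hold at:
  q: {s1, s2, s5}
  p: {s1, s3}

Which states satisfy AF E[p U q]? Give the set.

E[p U q]: least fixpoint, start Z0 = Sat(q) = {s1, s2, s5}, add states in Sat(p) with some successor in Z. Already a fixed point.
Sat(E[p U q]) = {s1, s2, s5}
AF E[p U q]: least fixpoint, start Z0 = {s1, s2, s5}, add states with every successor in Z. Z1 = {s0, s1, s2, s5}; Z2 = {s0, s1, s2, s3, s5}; fixed.
Sat(AF E[p U q]) = {s0, s1, s2, s3, s5}

{s0, s1, s2, s3, s5}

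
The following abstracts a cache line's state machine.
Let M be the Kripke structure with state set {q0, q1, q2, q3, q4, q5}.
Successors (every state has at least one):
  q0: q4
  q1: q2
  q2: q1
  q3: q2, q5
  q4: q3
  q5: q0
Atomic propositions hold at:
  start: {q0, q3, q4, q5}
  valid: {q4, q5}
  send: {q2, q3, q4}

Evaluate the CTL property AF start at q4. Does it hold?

Yes

AF start: least fixpoint, start Z0 = {q0, q3, q4, q5}, add states with every successor in Z. Already a fixed point.
Sat(AF start) = {q0, q3, q4, q5}
q4 ∈ Sat(AF start) = {q0, q3, q4, q5}, so the formula holds at q4.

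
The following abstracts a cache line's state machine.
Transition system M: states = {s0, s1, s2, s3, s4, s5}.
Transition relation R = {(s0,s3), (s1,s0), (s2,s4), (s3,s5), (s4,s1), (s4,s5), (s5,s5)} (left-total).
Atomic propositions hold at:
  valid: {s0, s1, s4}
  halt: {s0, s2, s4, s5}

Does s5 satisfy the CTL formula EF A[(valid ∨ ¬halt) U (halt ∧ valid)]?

Sat(¬halt) = {s1, s3}
Sat(valid ∨ ¬halt) = {s0, s1, s3, s4}
Sat(halt ∧ valid) = {s0, s4}
A[(valid ∨ ¬halt) U (halt ∧ valid)]: least fixpoint, start Z0 = Sat((halt ∧ valid)) = {s0, s4}, add states in Sat(valid ∨ ¬halt) with every successor in Z. Z1 = {s0, s1, s4}; fixed.
Sat(A[(valid ∨ ¬halt) U (halt ∧ valid)]) = {s0, s1, s4}
EF A[(valid ∨ ¬halt) U (halt ∧ valid)]: least fixpoint, start Z0 = {s0, s1, s4}, add states with some successor in Z. Z1 = {s0, s1, s2, s4}; fixed.
Sat(EF A[(valid ∨ ¬halt) U (halt ∧ valid)]) = {s0, s1, s2, s4}
s5 ∉ Sat(EF A[(valid ∨ ¬halt) U (halt ∧ valid)]) = {s0, s1, s2, s4}, so the formula does not hold at s5.

No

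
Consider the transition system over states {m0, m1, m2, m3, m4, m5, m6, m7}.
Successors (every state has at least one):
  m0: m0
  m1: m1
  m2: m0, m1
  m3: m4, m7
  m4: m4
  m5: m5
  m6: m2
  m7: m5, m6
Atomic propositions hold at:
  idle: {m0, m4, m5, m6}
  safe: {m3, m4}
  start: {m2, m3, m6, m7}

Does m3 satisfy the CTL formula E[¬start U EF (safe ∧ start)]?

Sat(¬start) = {m0, m1, m4, m5}
Sat(safe ∧ start) = {m3}
EF (safe ∧ start): least fixpoint, start Z0 = {m3}, add states with some successor in Z. Already a fixed point.
Sat(EF (safe ∧ start)) = {m3}
E[¬start U EF (safe ∧ start)]: least fixpoint, start Z0 = Sat(EF (safe ∧ start)) = {m3}, add states in Sat(¬start) with some successor in Z. Already a fixed point.
Sat(E[¬start U EF (safe ∧ start)]) = {m3}
m3 ∈ Sat(E[¬start U EF (safe ∧ start)]) = {m3}, so the formula holds at m3.

Yes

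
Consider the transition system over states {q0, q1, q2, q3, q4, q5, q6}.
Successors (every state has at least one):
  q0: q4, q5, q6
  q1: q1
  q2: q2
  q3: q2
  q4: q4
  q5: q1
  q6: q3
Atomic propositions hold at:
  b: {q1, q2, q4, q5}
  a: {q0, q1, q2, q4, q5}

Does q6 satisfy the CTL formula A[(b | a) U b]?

No

Sat(b | a) = {q0, q1, q2, q4, q5}
A[(b | a) U b]: least fixpoint, start Z0 = Sat(b) = {q1, q2, q4, q5}, add states in Sat(b | a) with every successor in Z. Already a fixed point.
Sat(A[(b | a) U b]) = {q1, q2, q4, q5}
q6 ∉ Sat(A[(b | a) U b]) = {q1, q2, q4, q5}, so the formula does not hold at q6.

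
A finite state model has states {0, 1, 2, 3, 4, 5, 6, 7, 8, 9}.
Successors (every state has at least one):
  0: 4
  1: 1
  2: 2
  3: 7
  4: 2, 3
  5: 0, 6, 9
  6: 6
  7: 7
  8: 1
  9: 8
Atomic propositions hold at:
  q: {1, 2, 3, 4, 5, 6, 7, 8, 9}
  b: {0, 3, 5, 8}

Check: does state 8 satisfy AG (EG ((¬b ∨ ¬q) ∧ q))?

Sat(¬b) = {1, 2, 4, 6, 7, 9}
Sat(¬q) = {0}
Sat(¬b ∨ ¬q) = {0, 1, 2, 4, 6, 7, 9}
Sat((¬b ∨ ¬q) ∧ q) = {1, 2, 4, 6, 7, 9}
EG ((¬b ∨ ¬q) ∧ q): greatest fixpoint, start Z0 = {1, 2, 4, 6, 7, 9}, keep only states in Sat with some successor in Z. Z1 = {1, 2, 4, 6, 7}; fixed.
Sat(EG ((¬b ∨ ¬q) ∧ q)) = {1, 2, 4, 6, 7}
AG (EG ((¬b ∨ ¬q) ∧ q)): greatest fixpoint, start Z0 = {1, 2, 4, 6, 7}, keep only states in Sat with every successor in Z. Z1 = {1, 2, 6, 7}; fixed.
Sat(AG (EG ((¬b ∨ ¬q) ∧ q))) = {1, 2, 6, 7}
8 ∉ Sat(AG (EG ((¬b ∨ ¬q) ∧ q))) = {1, 2, 6, 7}, so the formula does not hold at 8.

No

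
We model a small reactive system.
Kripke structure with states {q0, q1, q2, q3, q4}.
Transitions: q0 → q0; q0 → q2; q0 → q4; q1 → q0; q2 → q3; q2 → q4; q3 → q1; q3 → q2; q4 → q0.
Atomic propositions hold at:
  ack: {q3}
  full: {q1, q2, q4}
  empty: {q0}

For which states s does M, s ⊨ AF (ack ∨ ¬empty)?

{q1, q2, q3, q4}

Sat(¬empty) = {q1, q2, q3, q4}
Sat(ack ∨ ¬empty) = {q1, q2, q3, q4}
AF (ack ∨ ¬empty): least fixpoint, start Z0 = {q1, q2, q3, q4}, add states with every successor in Z. Already a fixed point.
Sat(AF (ack ∨ ¬empty)) = {q1, q2, q3, q4}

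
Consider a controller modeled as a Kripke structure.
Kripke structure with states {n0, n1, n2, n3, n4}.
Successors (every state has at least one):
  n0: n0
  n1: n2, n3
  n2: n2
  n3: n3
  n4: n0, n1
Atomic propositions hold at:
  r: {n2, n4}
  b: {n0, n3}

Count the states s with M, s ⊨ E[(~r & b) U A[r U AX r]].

1

Sat(~r) = {n0, n1, n3}
Sat(~r & b) = {n0, n3}
Sat(AX r) = {s : every successor in {n2, n4}} = {n2}
A[r U AX r]: least fixpoint, start Z0 = Sat(AX r) = {n2}, add states in Sat(r) with every successor in Z. Already a fixed point.
Sat(A[r U AX r]) = {n2}
E[(~r & b) U A[r U AX r]]: least fixpoint, start Z0 = Sat(A[r U AX r]) = {n2}, add states in Sat(~r & b) with some successor in Z. Already a fixed point.
Sat(E[(~r & b) U A[r U AX r]]) = {n2}
|Sat(E[(~r & b) U A[r U AX r]])| = |{n2}| = 1.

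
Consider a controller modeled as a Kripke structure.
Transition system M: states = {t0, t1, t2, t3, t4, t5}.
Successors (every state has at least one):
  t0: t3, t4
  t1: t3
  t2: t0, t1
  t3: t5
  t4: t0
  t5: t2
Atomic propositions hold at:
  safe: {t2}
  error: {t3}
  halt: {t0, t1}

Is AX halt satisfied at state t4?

Sat(AX halt) = {s : every successor in {t0, t1}} = {t2, t4}
t4 ∈ Sat(AX halt) = {t2, t4}, so the formula holds at t4.

Yes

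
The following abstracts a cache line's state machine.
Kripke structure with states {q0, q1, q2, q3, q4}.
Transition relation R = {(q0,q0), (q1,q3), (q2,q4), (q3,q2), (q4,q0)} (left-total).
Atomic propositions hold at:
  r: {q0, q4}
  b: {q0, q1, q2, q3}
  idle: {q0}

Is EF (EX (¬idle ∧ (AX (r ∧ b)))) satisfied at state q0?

No

Sat(¬idle) = {q1, q2, q3, q4}
Sat(r ∧ b) = {q0}
Sat(AX (r ∧ b)) = {s : every successor in {q0}} = {q0, q4}
Sat(¬idle ∧ (AX (r ∧ b))) = {q4}
Sat(EX (¬idle ∧ (AX (r ∧ b)))) = {s : some successor in {q4}} = {q2}
EF (EX (¬idle ∧ (AX (r ∧ b)))): least fixpoint, start Z0 = {q2}, add states with some successor in Z. Z1 = {q2, q3}; Z2 = {q1, q2, q3}; fixed.
Sat(EF (EX (¬idle ∧ (AX (r ∧ b))))) = {q1, q2, q3}
q0 ∉ Sat(EF (EX (¬idle ∧ (AX (r ∧ b))))) = {q1, q2, q3}, so the formula does not hold at q0.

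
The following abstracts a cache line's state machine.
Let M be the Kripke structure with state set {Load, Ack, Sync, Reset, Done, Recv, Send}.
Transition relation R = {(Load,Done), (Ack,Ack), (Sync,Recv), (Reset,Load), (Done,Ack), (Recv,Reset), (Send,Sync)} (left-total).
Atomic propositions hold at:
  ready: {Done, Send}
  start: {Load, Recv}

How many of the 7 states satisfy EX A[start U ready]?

2

A[start U ready]: least fixpoint, start Z0 = Sat(ready) = {Done, Send}, add states in Sat(start) with every successor in Z. Z1 = {Load, Done, Send}; fixed.
Sat(A[start U ready]) = {Load, Done, Send}
Sat(EX A[start U ready]) = {s : some successor in {Load, Done, Send}} = {Load, Reset}
|Sat(EX A[start U ready])| = |{Load, Reset}| = 2.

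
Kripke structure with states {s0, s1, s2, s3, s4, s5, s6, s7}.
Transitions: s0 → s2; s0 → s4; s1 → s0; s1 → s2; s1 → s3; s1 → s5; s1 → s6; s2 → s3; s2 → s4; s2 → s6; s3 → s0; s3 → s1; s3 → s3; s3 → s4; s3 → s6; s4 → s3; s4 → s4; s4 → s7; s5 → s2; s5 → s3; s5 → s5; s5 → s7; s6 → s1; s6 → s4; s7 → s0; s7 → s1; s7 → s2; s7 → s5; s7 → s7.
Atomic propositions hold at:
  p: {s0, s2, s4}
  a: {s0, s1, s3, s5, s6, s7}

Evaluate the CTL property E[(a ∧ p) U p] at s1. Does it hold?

Sat(a ∧ p) = {s0}
E[(a ∧ p) U p]: least fixpoint, start Z0 = Sat(p) = {s0, s2, s4}, add states in Sat(a ∧ p) with some successor in Z. Already a fixed point.
Sat(E[(a ∧ p) U p]) = {s0, s2, s4}
s1 ∉ Sat(E[(a ∧ p) U p]) = {s0, s2, s4}, so the formula does not hold at s1.

No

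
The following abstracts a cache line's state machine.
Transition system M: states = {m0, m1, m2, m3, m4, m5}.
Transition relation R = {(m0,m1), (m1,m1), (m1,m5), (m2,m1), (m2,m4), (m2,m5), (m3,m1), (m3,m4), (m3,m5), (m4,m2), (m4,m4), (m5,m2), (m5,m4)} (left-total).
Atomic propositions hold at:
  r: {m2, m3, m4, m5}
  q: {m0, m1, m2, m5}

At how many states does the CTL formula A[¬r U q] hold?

4

Sat(¬r) = {m0, m1}
A[¬r U q]: least fixpoint, start Z0 = Sat(q) = {m0, m1, m2, m5}, add states in Sat(¬r) with every successor in Z. Already a fixed point.
Sat(A[¬r U q]) = {m0, m1, m2, m5}
|Sat(A[¬r U q])| = |{m0, m1, m2, m5}| = 4.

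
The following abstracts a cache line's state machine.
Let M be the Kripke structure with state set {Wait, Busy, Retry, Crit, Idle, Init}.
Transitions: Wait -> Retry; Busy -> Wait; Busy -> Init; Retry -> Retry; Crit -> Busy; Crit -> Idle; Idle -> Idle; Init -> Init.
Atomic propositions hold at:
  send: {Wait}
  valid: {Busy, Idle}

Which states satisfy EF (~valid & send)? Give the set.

Sat(~valid) = {Wait, Retry, Crit, Init}
Sat(~valid & send) = {Wait}
EF (~valid & send): least fixpoint, start Z0 = {Wait}, add states with some successor in Z. Z1 = {Wait, Busy}; Z2 = {Wait, Busy, Crit}; fixed.
Sat(EF (~valid & send)) = {Wait, Busy, Crit}

{Wait, Busy, Crit}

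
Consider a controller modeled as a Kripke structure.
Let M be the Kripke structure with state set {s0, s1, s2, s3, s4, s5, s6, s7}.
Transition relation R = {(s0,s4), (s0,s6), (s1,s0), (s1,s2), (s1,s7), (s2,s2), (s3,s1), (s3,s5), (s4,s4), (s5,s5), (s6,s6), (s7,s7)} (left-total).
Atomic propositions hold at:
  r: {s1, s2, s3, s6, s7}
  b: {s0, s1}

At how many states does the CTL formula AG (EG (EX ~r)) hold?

2

Sat(~r) = {s0, s4, s5}
Sat(EX ~r) = {s : some successor in {s0, s4, s5}} = {s0, s1, s3, s4, s5}
EG (EX ~r): greatest fixpoint, start Z0 = {s0, s1, s3, s4, s5}, keep only states in Sat with some successor in Z. Already a fixed point.
Sat(EG (EX ~r)) = {s0, s1, s3, s4, s5}
AG (EG (EX ~r)): greatest fixpoint, start Z0 = {s0, s1, s3, s4, s5}, keep only states in Sat with every successor in Z. Z1 = {s3, s4, s5}; Z2 = {s4, s5}; fixed.
Sat(AG (EG (EX ~r))) = {s4, s5}
|Sat(AG (EG (EX ~r)))| = |{s4, s5}| = 2.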